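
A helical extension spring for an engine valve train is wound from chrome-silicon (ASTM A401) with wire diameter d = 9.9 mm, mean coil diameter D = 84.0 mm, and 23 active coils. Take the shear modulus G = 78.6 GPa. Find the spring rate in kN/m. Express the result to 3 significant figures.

k = Gd⁴/(8D³N_a) = (78.6×10³ × 9.9⁴) / (8 × 84.0³ × 23)
  = 7.55028e+08 / 1.09058e+08 = 6.9232 N/mm

6.92 kN/m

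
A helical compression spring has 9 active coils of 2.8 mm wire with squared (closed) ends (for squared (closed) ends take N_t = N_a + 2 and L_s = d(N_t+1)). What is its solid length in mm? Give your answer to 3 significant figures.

33.6 mm

squared (closed) ends: N_t = N_a + 2 = 9 + 2 = 11
L_s = d·(N_t+1) = 2.8 × 12 = 33.6 mm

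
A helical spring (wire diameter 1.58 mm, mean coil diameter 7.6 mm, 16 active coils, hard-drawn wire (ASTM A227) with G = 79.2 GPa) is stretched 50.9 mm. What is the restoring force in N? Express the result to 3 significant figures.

k = Gd⁴/(8D³N_a) = (79.2×10³)(1.58⁴)/(8·7.6³·16) = 8.7842 N/mm
F = k·δ = 8.7842 × 50.9 = 447.12 N

447 N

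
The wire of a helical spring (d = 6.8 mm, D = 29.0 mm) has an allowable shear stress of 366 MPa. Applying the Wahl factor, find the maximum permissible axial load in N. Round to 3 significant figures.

1130 N

C = D/d = 29.0/6.8 = 4.2647
K_W = (4C−1)/(4C−4) + 0.615/C = 16.059/13.059 + 0.1442 = 1.3739
τ_max = K·8FD/(πd³) → F_max = τ_allow·πd³/(8DK)
F_max = 366·π·6.8³/(8·29.0·1.3739) = 3.6154e+05/318.75 = 1134.2 N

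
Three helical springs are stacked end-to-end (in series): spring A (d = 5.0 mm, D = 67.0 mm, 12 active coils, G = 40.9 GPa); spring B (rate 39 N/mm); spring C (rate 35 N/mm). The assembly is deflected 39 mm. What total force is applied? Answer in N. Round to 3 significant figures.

k_A = Gd⁴/(8D³N_a) = (40.9×10³)(5.0⁴)/(8·67.0³·12) = 0.88534 N/mm
Series: 1/k_eq = 1/0.88534 + 1/39 + 1/35 = 1.1837; k_eq = 0.84479 N/mm
F = k_eq·δ = 0.84479·39 = 32.947 N

32.9 N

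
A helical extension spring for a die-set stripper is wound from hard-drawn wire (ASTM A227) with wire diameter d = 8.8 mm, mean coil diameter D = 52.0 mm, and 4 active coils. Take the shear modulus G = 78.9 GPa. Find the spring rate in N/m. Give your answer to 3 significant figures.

k = Gd⁴/(8D³N_a) = (78.9×10³ × 8.8⁴) / (8 × 52.0³ × 4)
  = 4.7316e+08 / 4.49946e+06 = 105.16 N/mm = 1.0516e+05 N/m

105000 N/m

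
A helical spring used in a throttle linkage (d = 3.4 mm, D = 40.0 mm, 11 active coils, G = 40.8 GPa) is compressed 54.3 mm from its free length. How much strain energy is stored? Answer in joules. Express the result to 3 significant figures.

k = Gd⁴/(8D³N_a) = (40.8×10³)(3.4⁴)/(8·40.0³·11) = 0.96808 N/mm
U = ½kδ² = 0.5 × 0.96808 × 54.3² = 1427.2 N·mm = 1.4272 J

1.43 J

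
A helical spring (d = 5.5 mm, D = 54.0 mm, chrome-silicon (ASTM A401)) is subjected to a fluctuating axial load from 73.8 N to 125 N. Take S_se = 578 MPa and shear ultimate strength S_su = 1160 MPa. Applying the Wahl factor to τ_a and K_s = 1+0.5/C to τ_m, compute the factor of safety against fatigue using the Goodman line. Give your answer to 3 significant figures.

8.59

C = D/d = 54.0/5.5 = 9.8182; K_W = (4C−1)/(4C−4)+0.615/C = 1.1477; K_s = 1+0.5/C = 1.0509
F_a = (F_max−F_min)/2 = 25.6 N; F_m = (F_max+F_min)/2 = 99.4 N
τ_a = K_W·8F_aD/(πd³) = 1.1477 × 21.159 = 24.283 MPa
τ_m = K_s·8F_mD/(πd³) = 1.0509 × 82.155 = 86.338 MPa
Goodman: 1/n_f = τ_a/S_se + τ_m/S_su = 24.283/578 + 86.338/1160 = 0.04201 + 0.07443 = 0.11644
n_f = 1/0.11644 = 8.588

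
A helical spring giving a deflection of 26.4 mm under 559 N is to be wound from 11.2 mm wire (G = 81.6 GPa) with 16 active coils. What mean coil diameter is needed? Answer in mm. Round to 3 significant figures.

Required rate k = F/δ = 559/26.4 = 21.174 N/mm
D = (Gd⁴/(8N_a·k))^(1/3) = (81.6×10³·11.2⁴/(8·16·21.174))^(1/3)
  = (473745)^(1/3) = 77.9557 mm

78.0 mm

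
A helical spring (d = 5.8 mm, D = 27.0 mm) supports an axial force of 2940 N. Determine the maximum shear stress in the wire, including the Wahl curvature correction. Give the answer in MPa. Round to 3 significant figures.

1390 MPa

Spring index C = D/d = 27.0/5.8 = 4.6552
K_W = (4C−1)/(4C−4) + 0.615/C = 17.621/14.621 + 0.1321 = 1.3373
τ₀ = 8FD/(πd³) = 8·2940·27.0/(π·5.8³) = 635040/612.96 = 1036 MPa
τ_max = K·τ₀ = 1.3373 × 1036 = 1385.5 MPa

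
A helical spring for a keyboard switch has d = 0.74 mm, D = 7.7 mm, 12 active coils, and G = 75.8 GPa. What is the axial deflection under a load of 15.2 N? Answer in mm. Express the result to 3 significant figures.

k = Gd⁴/(8D³N_a) = (75.8×10³)(0.74⁴)/(8·7.7³·12) = 0.51862 N/mm
δ = F/k = 15.2 / 0.51862 = 29.308 mm

29.3 mm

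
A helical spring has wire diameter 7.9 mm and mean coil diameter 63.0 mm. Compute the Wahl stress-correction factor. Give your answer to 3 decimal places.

1.185

C = D/d = 63.0/7.9 = 7.9747
K_W = (4C−1)/(4C−4) + 0.615/C = 30.899/27.899 + 0.0771 = 1.1847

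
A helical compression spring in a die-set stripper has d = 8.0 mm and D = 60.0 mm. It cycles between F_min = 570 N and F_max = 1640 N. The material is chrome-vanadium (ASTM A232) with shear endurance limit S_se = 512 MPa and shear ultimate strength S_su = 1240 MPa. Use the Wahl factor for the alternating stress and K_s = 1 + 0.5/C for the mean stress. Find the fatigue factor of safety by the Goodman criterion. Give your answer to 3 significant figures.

C = D/d = 60.0/8.0 = 7.5000; K_W = (4C−1)/(4C−4)+0.615/C = 1.1974; K_s = 1+0.5/C = 1.0667
F_a = (F_max−F_min)/2 = 535 N; F_m = (F_max+F_min)/2 = 1105 N
τ_a = K_W·8F_aD/(πd³) = 1.1974 × 159.65 = 191.17 MPa
τ_m = K_s·8F_mD/(πd³) = 1.0667 × 329.75 = 351.73 MPa
Goodman: 1/n_f = τ_a/S_se + τ_m/S_su = 191.17/512 + 351.73/1240 = 0.37337 + 0.28366 = 0.65702
n_f = 1/0.65702 = 1.522

1.52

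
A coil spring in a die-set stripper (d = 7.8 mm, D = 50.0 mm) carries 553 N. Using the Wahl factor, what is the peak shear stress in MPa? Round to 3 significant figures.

Spring index C = D/d = 50.0/7.8 = 6.4103
K_W = (4C−1)/(4C−4) + 0.615/C = 24.641/21.641 + 0.0959 = 1.2346
τ₀ = 8FD/(πd³) = 8·553·50.0/(π·7.8³) = 221200/1490.8 = 148.37 MPa
τ_max = K·τ₀ = 1.2346 × 148.37 = 183.17 MPa

183 MPa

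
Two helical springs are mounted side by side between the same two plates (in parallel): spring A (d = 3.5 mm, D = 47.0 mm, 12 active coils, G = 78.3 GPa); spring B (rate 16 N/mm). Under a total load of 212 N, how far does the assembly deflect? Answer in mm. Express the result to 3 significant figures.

12.3 mm

k_A = Gd⁴/(8D³N_a) = (78.3×10³)(3.5⁴)/(8·47.0³·12) = 1.1789 N/mm
Parallel: k_eq = 1.1789 + 16 = 17.179 N/mm
δ = F/k_eq = 212/17.179 = 12.341 mm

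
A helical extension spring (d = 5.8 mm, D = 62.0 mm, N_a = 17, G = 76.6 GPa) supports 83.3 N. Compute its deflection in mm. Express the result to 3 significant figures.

31.1 mm

k = Gd⁴/(8D³N_a) = (76.6×10³)(5.8⁴)/(8·62.0³·17) = 2.6744 N/mm
δ = F/k = 83.3 / 2.6744 = 31.147 mm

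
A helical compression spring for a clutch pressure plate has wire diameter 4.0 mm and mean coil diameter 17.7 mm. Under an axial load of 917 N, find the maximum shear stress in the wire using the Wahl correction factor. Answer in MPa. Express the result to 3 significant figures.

Spring index C = D/d = 17.7/4.0 = 4.4250
K_W = (4C−1)/(4C−4) + 0.615/C = 16.700/13.700 + 0.1390 = 1.3580
τ₀ = 8FD/(πd³) = 8·917·17.7/(π·4.0³) = 129847/201.06 = 645.81 MPa
τ_max = K·τ₀ = 1.3580 × 645.81 = 876.98 MPa

877 MPa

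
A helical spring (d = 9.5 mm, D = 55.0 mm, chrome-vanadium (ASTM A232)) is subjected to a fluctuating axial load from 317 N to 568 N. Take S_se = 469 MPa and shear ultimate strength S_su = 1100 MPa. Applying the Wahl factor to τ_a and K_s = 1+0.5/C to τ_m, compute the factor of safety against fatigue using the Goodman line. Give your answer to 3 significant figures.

C = D/d = 55.0/9.5 = 5.7895; K_W = (4C−1)/(4C−4)+0.615/C = 1.2628; K_s = 1+0.5/C = 1.0864
F_a = (F_max−F_min)/2 = 125.5 N; F_m = (F_max+F_min)/2 = 442.5 N
τ_a = K_W·8F_aD/(πd³) = 1.2628 × 20.501 = 25.889 MPa
τ_m = K_s·8F_mD/(πd³) = 1.0864 × 72.285 = 78.527 MPa
Goodman: 1/n_f = τ_a/S_se + τ_m/S_su = 25.889/469 + 78.527/1100 = 0.05520 + 0.07139 = 0.12659
n_f = 1/0.12659 = 7.9

7.90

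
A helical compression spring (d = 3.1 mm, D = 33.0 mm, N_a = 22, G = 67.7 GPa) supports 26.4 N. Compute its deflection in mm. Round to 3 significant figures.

26.7 mm

k = Gd⁴/(8D³N_a) = (67.7×10³)(3.1⁴)/(8·33.0³·22) = 0.98851 N/mm
δ = F/k = 26.4 / 0.98851 = 26.707 mm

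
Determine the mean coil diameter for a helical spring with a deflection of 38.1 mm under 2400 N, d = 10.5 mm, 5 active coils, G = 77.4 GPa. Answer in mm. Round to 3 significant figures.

72.0 mm

Required rate k = F/δ = 2400/38.1 = 62.992 N/mm
D = (Gd⁴/(8N_a·k))^(1/3) = (77.4×10³·10.5⁴/(8·5·62.992))^(1/3)
  = (373381)^(1/3) = 72.0085 mm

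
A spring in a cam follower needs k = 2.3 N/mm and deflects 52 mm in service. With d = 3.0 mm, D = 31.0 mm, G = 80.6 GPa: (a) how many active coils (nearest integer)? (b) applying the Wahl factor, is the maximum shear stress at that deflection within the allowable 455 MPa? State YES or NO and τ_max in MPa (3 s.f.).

N_a = Gd⁴/(8D³k) = (80.6×10³)(3.0⁴)/(8·31.0³·2.3) = 11.91 → N_a = 12
Actual rate k = Gd⁴/(8D³·12) = 2.2828 N/mm
Working load F = kδ = 2.2828·52 = 118.7 N
C = 31.0/3.0 = 10.3333; K_W = (4C−1)/(4C−4)+0.615/C = 1.1399
τ_max = K_W·8FD/(πd³) = 1.1399·347.06 = 395.6 MPa
τ_max ≤ 455 MPa → acceptable

(a) 12 coils; (b) YES, τ_max = 396 MPa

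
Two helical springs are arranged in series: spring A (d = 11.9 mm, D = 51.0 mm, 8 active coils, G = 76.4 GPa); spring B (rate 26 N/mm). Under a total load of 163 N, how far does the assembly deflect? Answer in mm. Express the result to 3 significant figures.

k_A = Gd⁴/(8D³N_a) = (76.4×10³)(11.9⁴)/(8·51.0³·8) = 180.46 N/mm
Series: 1/k_eq = 1/180.46 + 1/26 = 0.044003; k_eq = 22.726 N/mm
δ = F/k_eq = 163/22.726 = 7.1725 mm

7.17 mm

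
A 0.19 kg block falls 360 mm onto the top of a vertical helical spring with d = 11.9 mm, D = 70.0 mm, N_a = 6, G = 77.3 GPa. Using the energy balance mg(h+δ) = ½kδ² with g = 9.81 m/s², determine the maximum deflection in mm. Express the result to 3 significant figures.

k = Gd⁴/(8D³N_a) = (77.3×10³)(11.9⁴)/(8·70.0³·6) = 94.153 N/mm
W = mg = 0.19 × 9.81 = 1.8639 N
½kδ² − Wδ − Wh = 0 → δ = (W + √(W² + 2kWh))/k
δ = (1.8639 + √(3.4741 + 126353))/94.153 = (1.8639 + 355.47)/94.153 = 3.7952 mm

3.80 mm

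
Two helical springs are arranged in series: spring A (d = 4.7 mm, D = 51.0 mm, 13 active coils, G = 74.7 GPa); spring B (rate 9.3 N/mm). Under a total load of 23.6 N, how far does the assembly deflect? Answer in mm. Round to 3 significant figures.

11.5 mm

k_A = Gd⁴/(8D³N_a) = (74.7×10³)(4.7⁴)/(8·51.0³·13) = 2.6422 N/mm
Series: 1/k_eq = 1/2.6422 + 1/9.3 = 0.486; k_eq = 2.0576 N/mm
δ = F/k_eq = 23.6/2.0576 = 11.47 mm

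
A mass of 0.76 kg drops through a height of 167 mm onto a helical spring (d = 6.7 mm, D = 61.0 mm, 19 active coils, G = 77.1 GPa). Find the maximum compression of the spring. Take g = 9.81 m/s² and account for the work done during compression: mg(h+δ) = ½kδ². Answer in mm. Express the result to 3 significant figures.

25.2 mm

k = Gd⁴/(8D³N_a) = (77.1×10³)(6.7⁴)/(8·61.0³·19) = 4.5032 N/mm
W = mg = 0.76 × 9.81 = 7.4556 N
½kδ² − Wδ − Wh = 0 → δ = (W + √(W² + 2kWh))/k
δ = (7.4556 + √(55.586 + 11213.7))/4.5032 = (7.4556 + 106.16)/4.5032 = 25.229 mm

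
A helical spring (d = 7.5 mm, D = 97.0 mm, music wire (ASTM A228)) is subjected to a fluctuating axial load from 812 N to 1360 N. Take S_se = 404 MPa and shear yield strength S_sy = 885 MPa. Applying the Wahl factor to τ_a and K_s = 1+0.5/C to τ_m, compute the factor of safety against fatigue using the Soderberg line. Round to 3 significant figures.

C = D/d = 97.0/7.5 = 12.9333; K_W = (4C−1)/(4C−4)+0.615/C = 1.1104; K_s = 1+0.5/C = 1.0387
F_a = (F_max−F_min)/2 = 274 N; F_m = (F_max+F_min)/2 = 1086 N
τ_a = K_W·8F_aD/(πd³) = 1.1104 × 160.43 = 178.14 MPa
τ_m = K_s·8F_mD/(πd³) = 1.0387 × 635.85 = 660.44 MPa
Soderberg: 1/n_f = τ_a/S_se + τ_m/S_sy = 178.14/404 + 660.44/885 = 0.44094 + 0.74626 = 1.1872
n_f = 1/1.1872 = 0.8423

0.842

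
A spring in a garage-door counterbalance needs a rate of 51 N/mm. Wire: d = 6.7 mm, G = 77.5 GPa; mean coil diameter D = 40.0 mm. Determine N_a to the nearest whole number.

6

N_a = Gd⁴/(8D³k) = (77.5×10³ × 6.7⁴)/(8 × 40.0³ × 51)
    = 1.56171e+08 / 2.6112e+07 = 5.981 → 6 coils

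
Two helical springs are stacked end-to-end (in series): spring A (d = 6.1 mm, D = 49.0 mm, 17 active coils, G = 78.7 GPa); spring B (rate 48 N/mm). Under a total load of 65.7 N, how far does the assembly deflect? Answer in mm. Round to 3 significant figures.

k_A = Gd⁴/(8D³N_a) = (78.7×10³)(6.1⁴)/(8·49.0³·17) = 6.8103 N/mm
Series: 1/k_eq = 1/6.8103 + 1/48 = 0.16767; k_eq = 5.9641 N/mm
δ = F/k_eq = 65.7/5.9641 = 11.016 mm

11.0 mm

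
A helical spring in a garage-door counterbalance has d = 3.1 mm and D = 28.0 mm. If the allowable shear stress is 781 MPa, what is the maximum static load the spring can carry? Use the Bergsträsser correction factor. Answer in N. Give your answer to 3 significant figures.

284 N

C = D/d = 28.0/3.1 = 9.0323
K_B = (4C+2)/(4C−3) = 38.129/33.129 = 1.1509
τ_max = K·8FD/(πd³) → F_max = τ_allow·πd³/(8DK)
F_max = 781·π·3.1³/(8·28.0·1.1509) = 73095/257.81 = 283.52 N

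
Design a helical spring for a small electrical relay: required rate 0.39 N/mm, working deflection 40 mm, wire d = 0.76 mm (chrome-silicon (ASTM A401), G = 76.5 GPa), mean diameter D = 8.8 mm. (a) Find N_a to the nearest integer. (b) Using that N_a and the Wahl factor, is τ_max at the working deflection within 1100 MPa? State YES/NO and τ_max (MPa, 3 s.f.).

(a) 12 coils; (b) YES, τ_max = 895 MPa

N_a = Gd⁴/(8D³k) = (76.5×10³)(0.76⁴)/(8·8.8³·0.39) = 12 → N_a = 12
Actual rate k = Gd⁴/(8D³·12) = 0.39012 N/mm
Working load F = kδ = 0.39012·40 = 15.605 N
C = 8.8/0.76 = 11.5789; K_W = (4C−1)/(4C−4)+0.615/C = 1.1240
τ_max = K_W·8FD/(πd³) = 1.1240·796.6 = 895.38 MPa
τ_max ≤ 1100 MPa → acceptable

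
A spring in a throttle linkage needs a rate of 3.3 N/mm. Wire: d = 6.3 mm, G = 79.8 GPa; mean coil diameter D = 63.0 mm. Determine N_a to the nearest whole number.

19

N_a = Gd⁴/(8D³k) = (79.8×10³ × 6.3⁴)/(8 × 63.0³ × 3.3)
    = 1.25709e+08 / 6.60124e+06 = 19.04 → 19 coils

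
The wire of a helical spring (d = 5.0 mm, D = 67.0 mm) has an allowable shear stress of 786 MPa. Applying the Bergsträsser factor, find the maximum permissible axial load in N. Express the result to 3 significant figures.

C = D/d = 67.0/5.0 = 13.4000
K_B = (4C+2)/(4C−3) = 55.600/50.600 = 1.0988
τ_max = K·8FD/(πd³) → F_max = τ_allow·πd³/(8DK)
F_max = 786·π·5.0³/(8·67.0·1.0988) = 3.0866e+05/588.96 = 524.07 N

524 N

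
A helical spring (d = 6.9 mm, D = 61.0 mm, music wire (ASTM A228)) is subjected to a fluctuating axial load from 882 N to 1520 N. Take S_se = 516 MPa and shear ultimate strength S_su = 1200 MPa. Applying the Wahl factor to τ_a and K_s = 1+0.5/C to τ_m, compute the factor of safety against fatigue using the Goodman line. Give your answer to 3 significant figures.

1.19

C = D/d = 61.0/6.9 = 8.8406; K_W = (4C−1)/(4C−4)+0.615/C = 1.1652; K_s = 1+0.5/C = 1.0566
F_a = (F_max−F_min)/2 = 319 N; F_m = (F_max+F_min)/2 = 1201 N
τ_a = K_W·8F_aD/(πd³) = 1.1652 × 150.84 = 175.76 MPa
τ_m = K_s·8F_mD/(πd³) = 1.0566 × 567.89 = 600.01 MPa
Goodman: 1/n_f = τ_a/S_se + τ_m/S_su = 175.76/516 + 600.01/1200 = 0.34062 + 0.50001 = 0.84063
n_f = 1/0.84063 = 1.19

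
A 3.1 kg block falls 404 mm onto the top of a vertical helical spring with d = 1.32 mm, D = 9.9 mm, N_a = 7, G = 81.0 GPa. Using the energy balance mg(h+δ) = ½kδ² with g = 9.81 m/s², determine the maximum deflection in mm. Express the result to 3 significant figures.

80.7 mm

k = Gd⁴/(8D³N_a) = (81.0×10³)(1.32⁴)/(8·9.9³·7) = 4.5257 N/mm
W = mg = 3.1 × 9.81 = 30.411 N
½kδ² − Wδ − Wh = 0 → δ = (W + √(W² + 2kWh))/k
δ = (30.411 + √(924.83 + 111206))/4.5257 = (30.411 + 334.86)/4.5257 = 80.71 mm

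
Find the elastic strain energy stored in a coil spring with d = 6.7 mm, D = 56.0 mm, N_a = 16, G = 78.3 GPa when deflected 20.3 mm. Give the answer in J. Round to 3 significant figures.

1.45 J

k = Gd⁴/(8D³N_a) = (78.3×10³)(6.7⁴)/(8·56.0³·16) = 7.0192 N/mm
U = ½kδ² = 0.5 × 7.0192 × 20.3² = 1446.3 N·mm = 1.4463 J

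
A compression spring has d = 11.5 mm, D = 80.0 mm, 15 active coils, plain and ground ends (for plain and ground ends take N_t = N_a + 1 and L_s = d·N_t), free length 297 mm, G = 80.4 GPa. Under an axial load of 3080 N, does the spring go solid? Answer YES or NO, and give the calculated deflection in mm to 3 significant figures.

YES, δ = 135 mm

k = Gd⁴/(8D³N_a) = (80.4×10³)(11.5⁴)/(8·80.0³·15) = 22.887 N/mm
N_t = 16; L_s = 11.5·16 = 184 mm; δ_solid = L₀ − L_s = 297 − 184 = 113 mm
δ = F/k = 3080/22.887 = 134.57 mm
δ ≥ δ_solid → spring goes solid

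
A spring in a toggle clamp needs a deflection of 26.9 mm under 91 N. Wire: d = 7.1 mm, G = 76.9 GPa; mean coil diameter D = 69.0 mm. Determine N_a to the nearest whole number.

22

Required rate k = F/δ = 91/26.9 = 3.3829 N/mm
N_a = Gd⁴/(8D³k) = (76.9×10³ × 7.1⁴)/(8 × 69.0³ × 3.3829)
    = 1.95416e+08 / 8.8905e+06 = 21.98 → 22 coils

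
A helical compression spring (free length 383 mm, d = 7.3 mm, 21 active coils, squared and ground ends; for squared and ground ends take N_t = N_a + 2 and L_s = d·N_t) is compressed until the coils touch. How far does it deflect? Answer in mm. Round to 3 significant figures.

N_t = 23; L_s = 7.3·23 = 167.9 mm
δ_solid = L₀ − L_s = 383 − 167.9 = 215.1 mm

215 mm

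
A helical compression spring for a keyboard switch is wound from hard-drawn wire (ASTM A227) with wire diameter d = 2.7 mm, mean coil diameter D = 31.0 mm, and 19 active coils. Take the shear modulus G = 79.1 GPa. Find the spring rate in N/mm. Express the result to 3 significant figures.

k = Gd⁴/(8D³N_a) = (79.1×10³ × 2.7⁴) / (8 × 31.0³ × 19)
  = 4.2037e+06 / 4.52823e+06 = 0.92833 N/mm

0.928 N/mm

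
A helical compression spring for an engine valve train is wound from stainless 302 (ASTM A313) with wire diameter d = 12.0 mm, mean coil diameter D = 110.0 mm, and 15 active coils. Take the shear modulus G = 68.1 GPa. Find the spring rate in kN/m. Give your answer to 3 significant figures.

8.84 kN/m

k = Gd⁴/(8D³N_a) = (68.1×10³ × 12.0⁴) / (8 × 110.0³ × 15)
  = 1.41212e+09 / 1.5972e+08 = 8.8412 N/mm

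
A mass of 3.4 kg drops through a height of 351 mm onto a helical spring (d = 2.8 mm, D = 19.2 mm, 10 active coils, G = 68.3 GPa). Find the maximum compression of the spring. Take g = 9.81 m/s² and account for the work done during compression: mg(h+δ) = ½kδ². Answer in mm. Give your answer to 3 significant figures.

k = Gd⁴/(8D³N_a) = (68.3×10³)(2.8⁴)/(8·19.2³·10) = 7.4141 N/mm
W = mg = 3.4 × 9.81 = 33.354 N
½kδ² − Wδ − Wh = 0 → δ = (W + √(W² + 2kWh))/k
δ = (33.354 + √(1112.5 + 173598))/7.4141 = (33.354 + 417.98)/7.4141 = 60.875 mm

60.9 mm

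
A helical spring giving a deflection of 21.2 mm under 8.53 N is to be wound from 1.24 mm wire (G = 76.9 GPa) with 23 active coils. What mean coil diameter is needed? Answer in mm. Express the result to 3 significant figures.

Required rate k = F/δ = 8.53/21.2 = 0.40236 N/mm
D = (Gd⁴/(8N_a·k))^(1/3) = (76.9×10³·1.24⁴/(8·23·0.40236))^(1/3)
  = (2455.74)^(1/3) = 13.4915 mm

13.5 mm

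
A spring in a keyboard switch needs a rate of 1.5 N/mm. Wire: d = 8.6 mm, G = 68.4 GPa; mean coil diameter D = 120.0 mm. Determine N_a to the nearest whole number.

18

N_a = Gd⁴/(8D³k) = (68.4×10³ × 8.6⁴)/(8 × 120.0³ × 1.5)
    = 3.74154e+08 / 2.0736e+07 = 18.04 → 18 coils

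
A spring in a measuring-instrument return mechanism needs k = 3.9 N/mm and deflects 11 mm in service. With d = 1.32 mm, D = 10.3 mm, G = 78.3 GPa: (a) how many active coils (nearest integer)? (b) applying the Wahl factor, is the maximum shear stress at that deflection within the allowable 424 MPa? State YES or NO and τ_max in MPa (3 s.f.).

(a) 7 coils; (b) NO, τ_max = 579 MPa

N_a = Gd⁴/(8D³k) = (78.3×10³)(1.32⁴)/(8·10.3³·3.9) = 6.973 → N_a = 7
Actual rate k = Gd⁴/(8D³·7) = 3.8847 N/mm
Working load F = kδ = 3.8847·11 = 42.732 N
C = 10.3/1.32 = 7.8030; K_W = (4C−1)/(4C−4)+0.615/C = 1.1891
τ_max = K_W·8FD/(πd³) = 1.1891·487.31 = 579.44 MPa
τ_max > 424 MPa → exceeds allowable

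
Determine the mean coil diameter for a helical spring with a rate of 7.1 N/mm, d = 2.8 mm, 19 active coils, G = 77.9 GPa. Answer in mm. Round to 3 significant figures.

D = (Gd⁴/(8N_a·k))^(1/3) = (77.9×10³·2.8⁴/(8·19·7.1))^(1/3)
  = (4436.78)^(1/3) = 16.4320 mm

16.4 mm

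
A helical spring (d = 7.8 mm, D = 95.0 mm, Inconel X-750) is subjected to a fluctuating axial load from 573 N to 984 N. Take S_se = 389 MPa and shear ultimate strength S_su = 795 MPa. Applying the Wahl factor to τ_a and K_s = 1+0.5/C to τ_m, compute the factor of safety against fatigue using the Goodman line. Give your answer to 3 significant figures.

C = D/d = 95.0/7.8 = 12.1795; K_W = (4C−1)/(4C−4)+0.615/C = 1.1176; K_s = 1+0.5/C = 1.0411
F_a = (F_max−F_min)/2 = 205.5 N; F_m = (F_max+F_min)/2 = 778.5 N
τ_a = K_W·8F_aD/(πd³) = 1.1176 × 104.76 = 117.08 MPa
τ_m = K_s·8F_mD/(πd³) = 1.0411 × 396.86 = 413.15 MPa
Goodman: 1/n_f = τ_a/S_se + τ_m/S_su = 117.08/389 + 413.15/795 = 0.30097 + 0.51969 = 0.82066
n_f = 1/0.82066 = 1.219

1.22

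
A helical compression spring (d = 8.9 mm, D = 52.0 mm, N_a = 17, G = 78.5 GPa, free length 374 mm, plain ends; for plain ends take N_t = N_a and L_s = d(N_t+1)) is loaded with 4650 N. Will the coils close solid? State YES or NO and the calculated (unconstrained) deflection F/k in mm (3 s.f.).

k = Gd⁴/(8D³N_a) = (78.5×10³)(8.9⁴)/(8·52.0³·17) = 25.756 N/mm
N_t = 17; L_s = 8.9·18 = 160.2 mm; δ_solid = L₀ − L_s = 374 − 160.2 = 213.8 mm
δ = F/k = 4650/25.756 = 180.54 mm
δ < δ_solid → spring does not go solid

NO, δ = 181 mm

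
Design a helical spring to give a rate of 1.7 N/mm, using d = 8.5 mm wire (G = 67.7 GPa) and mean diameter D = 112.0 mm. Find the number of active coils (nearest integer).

N_a = Gd⁴/(8D³k) = (67.7×10³ × 8.5⁴)/(8 × 112.0³ × 1.7)
    = 3.53398e+08 / 1.9107e+07 = 18.5 → 18 coils

18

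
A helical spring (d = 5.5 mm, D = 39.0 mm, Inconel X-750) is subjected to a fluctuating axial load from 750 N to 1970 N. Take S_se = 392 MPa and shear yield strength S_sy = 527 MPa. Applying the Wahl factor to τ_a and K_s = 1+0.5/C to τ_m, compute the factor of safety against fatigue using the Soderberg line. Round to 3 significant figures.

0.361

C = D/d = 39.0/5.5 = 7.0909; K_W = (4C−1)/(4C−4)+0.615/C = 1.2099; K_s = 1+0.5/C = 1.0705
F_a = (F_max−F_min)/2 = 610 N; F_m = (F_max+F_min)/2 = 1360 N
τ_a = K_W·8F_aD/(πd³) = 1.2099 × 364.12 = 440.54 MPa
τ_m = K_s·8F_mD/(πd³) = 1.0705 × 811.81 = 869.06 MPa
Soderberg: 1/n_f = τ_a/S_se + τ_m/S_sy = 440.54/392 + 869.06/527 = 1.12382 + 1.64906 = 2.7729
n_f = 1/2.7729 = 0.3606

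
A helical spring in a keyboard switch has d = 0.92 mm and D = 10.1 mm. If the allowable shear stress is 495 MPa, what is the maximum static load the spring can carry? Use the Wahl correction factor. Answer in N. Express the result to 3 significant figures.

C = D/d = 10.1/0.92 = 10.9783
K_W = (4C−1)/(4C−4) + 0.615/C = 42.913/39.913 + 0.0560 = 1.1312
τ_max = K·8FD/(πd³) → F_max = τ_allow·πd³/(8DK)
F_max = 495·π·0.92³/(8·10.1·1.1312) = 1210.9/91.4 = 13.249 N

13.2 N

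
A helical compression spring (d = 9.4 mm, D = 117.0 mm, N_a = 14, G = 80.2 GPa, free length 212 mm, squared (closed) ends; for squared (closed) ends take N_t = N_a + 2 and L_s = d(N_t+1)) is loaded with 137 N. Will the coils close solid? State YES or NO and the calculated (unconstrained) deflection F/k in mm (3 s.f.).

NO, δ = 39.2 mm

k = Gd⁴/(8D³N_a) = (80.2×10³)(9.4⁴)/(8·117.0³·14) = 3.4907 N/mm
N_t = 16; L_s = 9.4·17 = 159.8 mm; δ_solid = L₀ − L_s = 212 − 159.8 = 52.2 mm
δ = F/k = 137/3.4907 = 39.247 mm
δ < δ_solid → spring does not go solid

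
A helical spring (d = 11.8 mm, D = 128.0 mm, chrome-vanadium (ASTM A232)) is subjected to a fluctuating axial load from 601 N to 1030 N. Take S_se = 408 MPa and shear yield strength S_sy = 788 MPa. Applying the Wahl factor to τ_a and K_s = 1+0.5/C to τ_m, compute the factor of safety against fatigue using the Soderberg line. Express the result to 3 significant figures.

3.00

C = D/d = 128.0/11.8 = 10.8475; K_W = (4C−1)/(4C−4)+0.615/C = 1.1329; K_s = 1+0.5/C = 1.0461
F_a = (F_max−F_min)/2 = 214.5 N; F_m = (F_max+F_min)/2 = 815.5 N
τ_a = K_W·8F_aD/(πd³) = 1.1329 × 42.553 = 48.207 MPa
τ_m = K_s·8F_mD/(πd³) = 1.0461 × 161.78 = 169.24 MPa
Soderberg: 1/n_f = τ_a/S_se + τ_m/S_sy = 48.207/408 + 169.24/788 = 0.11815 + 0.21477 = 0.33292
n_f = 1/0.33292 = 3.004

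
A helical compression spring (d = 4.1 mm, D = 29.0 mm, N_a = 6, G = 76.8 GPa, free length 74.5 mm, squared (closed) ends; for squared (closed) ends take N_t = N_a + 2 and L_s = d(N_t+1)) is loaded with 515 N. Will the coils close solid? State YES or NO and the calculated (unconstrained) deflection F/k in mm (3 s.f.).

NO, δ = 27.8 mm

k = Gd⁴/(8D³N_a) = (76.8×10³)(4.1⁴)/(8·29.0³·6) = 18.538 N/mm
N_t = 8; L_s = 4.1·9 = 36.9 mm; δ_solid = L₀ − L_s = 74.5 − 36.9 = 37.6 mm
δ = F/k = 515/18.538 = 27.781 mm
δ < δ_solid → spring does not go solid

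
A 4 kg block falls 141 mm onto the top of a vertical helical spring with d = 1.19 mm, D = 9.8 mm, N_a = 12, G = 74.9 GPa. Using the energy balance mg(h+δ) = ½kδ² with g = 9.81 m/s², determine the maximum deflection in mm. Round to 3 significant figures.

k = Gd⁴/(8D³N_a) = (74.9×10³)(1.19⁴)/(8·9.8³·12) = 1.6623 N/mm
W = mg = 4 × 9.81 = 39.24 N
½kδ² − Wδ − Wh = 0 → δ = (W + √(W² + 2kWh))/k
δ = (39.24 + √(1539.8 + 18394.9))/1.6623 = (39.24 + 141.19)/1.6623 = 108.54 mm

109 mm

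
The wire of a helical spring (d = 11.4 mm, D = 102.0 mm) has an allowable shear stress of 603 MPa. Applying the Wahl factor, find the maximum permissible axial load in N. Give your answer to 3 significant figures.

2960 N

C = D/d = 102.0/11.4 = 8.9474
K_W = (4C−1)/(4C−4) + 0.615/C = 34.789/31.789 + 0.0687 = 1.1631
τ_max = K·8FD/(πd³) → F_max = τ_allow·πd³/(8DK)
F_max = 603·π·11.4³/(8·102.0·1.1631) = 2.8066e+06/949.09 = 2957.1 N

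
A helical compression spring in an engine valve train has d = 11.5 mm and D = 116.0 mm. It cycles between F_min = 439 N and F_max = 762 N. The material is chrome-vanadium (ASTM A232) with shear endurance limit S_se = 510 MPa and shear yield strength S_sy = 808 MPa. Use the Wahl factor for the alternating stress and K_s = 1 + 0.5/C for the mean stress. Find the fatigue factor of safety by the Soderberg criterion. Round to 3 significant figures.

4.51

C = D/d = 116.0/11.5 = 10.0870; K_W = (4C−1)/(4C−4)+0.615/C = 1.1435; K_s = 1+0.5/C = 1.0496
F_a = (F_max−F_min)/2 = 161.5 N; F_m = (F_max+F_min)/2 = 600.5 N
τ_a = K_W·8F_aD/(πd³) = 1.1435 × 31.367 = 35.869 MPa
τ_m = K_s·8F_mD/(πd³) = 1.0496 × 116.63 = 122.41 MPa
Soderberg: 1/n_f = τ_a/S_se + τ_m/S_sy = 35.869/510 + 122.41/808 = 0.07033 + 0.15150 = 0.22183
n_f = 1/0.22183 = 4.508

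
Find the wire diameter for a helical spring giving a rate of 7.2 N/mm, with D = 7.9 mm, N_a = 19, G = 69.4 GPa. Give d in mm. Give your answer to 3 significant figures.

1.67 mm

d = (8D³N_a·k / G)^(1/4) = (8·7.9³·19·7.2 / (69.4×10³))^0.25
  = (7.775)^0.25 = 1.6698 mm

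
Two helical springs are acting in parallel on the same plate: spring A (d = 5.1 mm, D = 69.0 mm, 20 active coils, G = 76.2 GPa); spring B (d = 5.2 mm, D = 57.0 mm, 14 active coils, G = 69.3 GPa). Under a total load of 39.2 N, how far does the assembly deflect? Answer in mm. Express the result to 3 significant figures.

k_A = Gd⁴/(8D³N_a) = (76.2×10³)(5.1⁴)/(8·69.0³·20) = 0.98077 N/mm
k_B = Gd⁴/(8D³N_a) = (69.3×10³)(5.2⁴)/(8·57.0³·14) = 2.4429 N/mm
Parallel: k_eq = 0.98077 + 2.4429 = 3.4237 N/mm
δ = F/k_eq = 39.2/3.4237 = 11.45 mm

11.4 mm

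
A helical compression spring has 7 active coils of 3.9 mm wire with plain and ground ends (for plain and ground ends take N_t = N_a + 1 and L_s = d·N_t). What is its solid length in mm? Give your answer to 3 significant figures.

31.2 mm

plain and ground ends: N_t = N_a + 1 = 7 + 1 = 8
L_s = d·N_t = 3.9 × 8 = 31.2 mm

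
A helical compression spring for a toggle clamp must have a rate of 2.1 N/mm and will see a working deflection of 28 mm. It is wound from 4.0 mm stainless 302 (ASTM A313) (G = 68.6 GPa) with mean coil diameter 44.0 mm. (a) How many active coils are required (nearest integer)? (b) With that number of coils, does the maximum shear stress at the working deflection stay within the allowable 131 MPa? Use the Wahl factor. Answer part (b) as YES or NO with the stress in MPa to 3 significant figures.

N_a = Gd⁴/(8D³k) = (68.6×10³)(4.0⁴)/(8·44.0³·2.1) = 12.27 → N_a = 12
Actual rate k = Gd⁴/(8D³·12) = 2.1475 N/mm
Working load F = kδ = 2.1475·28 = 60.13 N
C = 44.0/4.0 = 11.0000; K_W = (4C−1)/(4C−4)+0.615/C = 1.1309
τ_max = K_W·8FD/(πd³) = 1.1309·105.27 = 119.05 MPa
τ_max ≤ 131 MPa → acceptable

(a) 12 coils; (b) YES, τ_max = 119 MPa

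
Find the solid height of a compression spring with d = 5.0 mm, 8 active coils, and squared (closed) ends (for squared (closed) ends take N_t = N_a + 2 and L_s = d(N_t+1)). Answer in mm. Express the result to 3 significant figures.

squared (closed) ends: N_t = N_a + 2 = 8 + 2 = 10
L_s = d·(N_t+1) = 5.0 × 11 = 55 mm

55.0 mm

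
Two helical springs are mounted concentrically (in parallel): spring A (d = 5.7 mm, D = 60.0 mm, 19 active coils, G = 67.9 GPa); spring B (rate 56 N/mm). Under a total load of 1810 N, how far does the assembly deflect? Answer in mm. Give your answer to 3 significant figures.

k_A = Gd⁴/(8D³N_a) = (67.9×10³)(5.7⁴)/(8·60.0³·19) = 2.1831 N/mm
Parallel: k_eq = 2.1831 + 56 = 58.183 N/mm
δ = F/k_eq = 1810/58.183 = 31.109 mm

31.1 mm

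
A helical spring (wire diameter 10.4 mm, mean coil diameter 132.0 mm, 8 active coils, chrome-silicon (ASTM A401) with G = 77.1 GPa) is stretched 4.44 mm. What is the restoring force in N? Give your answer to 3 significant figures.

k = Gd⁴/(8D³N_a) = (77.1×10³)(10.4⁴)/(8·132.0³·8) = 6.1275 N/mm
F = k·δ = 6.1275 × 4.44 = 27.206 N

27.2 N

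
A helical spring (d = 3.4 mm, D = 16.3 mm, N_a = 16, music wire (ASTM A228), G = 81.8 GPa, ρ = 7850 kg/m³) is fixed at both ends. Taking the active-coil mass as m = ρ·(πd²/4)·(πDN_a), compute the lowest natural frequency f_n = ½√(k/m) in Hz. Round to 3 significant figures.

291 Hz

k = Gd⁴/(8D³N_a) = (81.8×10³)(3.4⁴)/(8·16.3³·16) = 19.72 N/mm = 19720 N/m
Wire length L = πDN_a = π·16.3·16 = 819.33 mm
m = ρ·(πd²/4)·L = 7850 × 9.0792×10⁻⁶ m² × 0.81933 m = 0.058395 kg
f_n = ½√(k/m) = 0.5·√(19720/0.058395) = 0.5·√(3.3769e+05) = 290.56 Hz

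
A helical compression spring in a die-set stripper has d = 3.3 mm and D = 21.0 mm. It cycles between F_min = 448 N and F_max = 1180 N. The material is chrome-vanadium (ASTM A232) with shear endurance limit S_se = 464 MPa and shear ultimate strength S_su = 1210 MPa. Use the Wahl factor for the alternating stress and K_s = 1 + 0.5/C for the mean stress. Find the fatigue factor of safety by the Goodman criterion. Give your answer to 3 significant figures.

C = D/d = 21.0/3.3 = 6.3636; K_W = (4C−1)/(4C−4)+0.615/C = 1.2365; K_s = 1+0.5/C = 1.0786
F_a = (F_max−F_min)/2 = 366 N; F_m = (F_max+F_min)/2 = 814 N
τ_a = K_W·8F_aD/(πd³) = 1.2365 × 544.63 = 673.42 MPa
τ_m = K_s·8F_mD/(πd³) = 1.0786 × 1211.3 = 1306.4 MPa
Goodman: 1/n_f = τ_a/S_se + τ_m/S_su = 673.42/464 + 1306.4/1210 = 1.45133 + 1.07971 = 2.531
n_f = 1/2.531 = 0.3951

0.395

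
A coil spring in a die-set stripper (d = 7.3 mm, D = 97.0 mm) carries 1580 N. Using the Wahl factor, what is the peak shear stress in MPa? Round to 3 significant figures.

1110 MPa

Spring index C = D/d = 97.0/7.3 = 13.2877
K_W = (4C−1)/(4C−4) + 0.615/C = 52.151/49.151 + 0.0463 = 1.1073
τ₀ = 8FD/(πd³) = 8·1580·97.0/(π·7.3³) = 1.22608e+06/1222.1 = 1003.2 MPa
τ_max = K·τ₀ = 1.1073 × 1003.2 = 1110.9 MPa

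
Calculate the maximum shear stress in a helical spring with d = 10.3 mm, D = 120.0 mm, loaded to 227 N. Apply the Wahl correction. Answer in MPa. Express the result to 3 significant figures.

71.3 MPa

Spring index C = D/d = 120.0/10.3 = 11.6505
K_W = (4C−1)/(4C−4) + 0.615/C = 45.602/42.602 + 0.0528 = 1.1232
τ₀ = 8FD/(πd³) = 8·227·120.0/(π·10.3³) = 217920/3432.9 = 63.48 MPa
τ_max = K·τ₀ = 1.1232 × 63.48 = 71.301 MPa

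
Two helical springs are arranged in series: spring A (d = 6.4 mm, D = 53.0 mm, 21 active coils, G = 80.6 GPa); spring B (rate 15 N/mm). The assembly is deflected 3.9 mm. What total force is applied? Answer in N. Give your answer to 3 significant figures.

15.5 N

k_A = Gd⁴/(8D³N_a) = (80.6×10³)(6.4⁴)/(8·53.0³·21) = 5.4065 N/mm
Series: 1/k_eq = 1/5.4065 + 1/15 = 0.25163; k_eq = 3.9741 N/mm
F = k_eq·δ = 3.9741·3.9 = 15.499 N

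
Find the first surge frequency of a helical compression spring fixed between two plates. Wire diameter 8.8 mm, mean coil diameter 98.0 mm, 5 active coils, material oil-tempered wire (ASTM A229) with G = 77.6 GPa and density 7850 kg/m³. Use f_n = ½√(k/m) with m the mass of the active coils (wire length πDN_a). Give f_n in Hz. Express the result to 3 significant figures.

k = Gd⁴/(8D³N_a) = (77.6×10³)(8.8⁴)/(8·98.0³·5) = 12.361 N/mm = 12361 N/m
Wire length L = πDN_a = π·98.0·5 = 1539.4 mm
m = ρ·(πd²/4)·L = 7850 × 60.821×10⁻⁶ m² × 1.5394 m = 0.73497 kg
f_n = ½√(k/m) = 0.5·√(12361/0.73497) = 0.5·√(16818) = 64.843 Hz

64.8 Hz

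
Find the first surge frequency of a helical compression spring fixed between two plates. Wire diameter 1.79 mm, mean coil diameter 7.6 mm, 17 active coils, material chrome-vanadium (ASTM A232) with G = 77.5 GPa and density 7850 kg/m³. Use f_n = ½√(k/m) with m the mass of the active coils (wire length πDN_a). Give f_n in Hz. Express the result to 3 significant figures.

645 Hz

k = Gd⁴/(8D³N_a) = (77.5×10³)(1.79⁴)/(8·7.6³·17) = 13.327 N/mm = 13327 N/m
Wire length L = πDN_a = π·7.6·17 = 405.89 mm
m = ρ·(πd²/4)·L = 7850 × 2.5165×10⁻⁶ m² × 0.40589 m = 0.0080182 kg
f_n = ½√(k/m) = 0.5·√(13327/0.0080182) = 0.5·√(1.6621e+06) = 644.61 Hz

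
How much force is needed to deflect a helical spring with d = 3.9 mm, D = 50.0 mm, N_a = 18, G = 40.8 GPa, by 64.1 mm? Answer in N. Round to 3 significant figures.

k = Gd⁴/(8D³N_a) = (40.8×10³)(3.9⁴)/(8·50.0³·18) = 0.52438 N/mm
F = k·δ = 0.52438 × 64.1 = 33.613 N

33.6 N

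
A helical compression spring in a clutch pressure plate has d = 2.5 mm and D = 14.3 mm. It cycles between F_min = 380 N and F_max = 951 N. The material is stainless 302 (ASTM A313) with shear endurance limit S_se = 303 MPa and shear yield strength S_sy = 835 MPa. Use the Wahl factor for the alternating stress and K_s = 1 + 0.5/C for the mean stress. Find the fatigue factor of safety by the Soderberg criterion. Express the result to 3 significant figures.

0.208

C = D/d = 14.3/2.5 = 5.7200; K_W = (4C−1)/(4C−4)+0.615/C = 1.2664; K_s = 1+0.5/C = 1.0874
F_a = (F_max−F_min)/2 = 285.5 N; F_m = (F_max+F_min)/2 = 665.5 N
τ_a = K_W·8F_aD/(πd³) = 1.2664 × 665.37 = 842.63 MPa
τ_m = K_s·8F_mD/(πd³) = 1.0874 × 1551 = 1686.5 MPa
Soderberg: 1/n_f = τ_a/S_se + τ_m/S_sy = 842.63/303 + 1686.5/835 = 2.78097 + 2.01982 = 4.8008
n_f = 1/4.8008 = 0.2083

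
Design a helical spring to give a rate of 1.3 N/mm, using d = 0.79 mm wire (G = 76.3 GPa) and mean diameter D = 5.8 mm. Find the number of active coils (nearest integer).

15

N_a = Gd⁴/(8D³k) = (76.3×10³ × 0.79⁴)/(8 × 5.8³ × 1.3)
    = 29718.9 / 2029.16 = 14.65 → 15 coils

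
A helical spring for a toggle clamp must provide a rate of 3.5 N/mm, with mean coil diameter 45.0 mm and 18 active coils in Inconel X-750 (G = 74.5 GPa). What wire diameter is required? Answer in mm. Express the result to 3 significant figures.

d = (8D³N_a·k / G)^(1/4) = (8·45.0³·18·3.5 / (74.5×10³))^0.25
  = (616.47)^0.25 = 4.9829 mm

4.98 mm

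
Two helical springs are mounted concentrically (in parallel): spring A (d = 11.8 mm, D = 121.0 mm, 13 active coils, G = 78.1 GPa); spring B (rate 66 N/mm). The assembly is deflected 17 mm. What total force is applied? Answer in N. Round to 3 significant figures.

k_A = Gd⁴/(8D³N_a) = (78.1×10³)(11.8⁴)/(8·121.0³·13) = 8.2184 N/mm
Parallel: k_eq = 8.2184 + 66 = 74.218 N/mm
F = k_eq·δ = 74.218·17 = 1261.7 N

1260 N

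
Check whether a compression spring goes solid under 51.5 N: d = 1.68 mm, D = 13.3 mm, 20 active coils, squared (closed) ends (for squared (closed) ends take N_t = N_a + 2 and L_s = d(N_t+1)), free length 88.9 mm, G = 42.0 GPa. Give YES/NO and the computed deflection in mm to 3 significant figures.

k = Gd⁴/(8D³N_a) = (42.0×10³)(1.68⁴)/(8·13.3³·20) = 0.88882 N/mm
N_t = 22; L_s = 1.68·23 = 38.64 mm; δ_solid = L₀ − L_s = 88.9 − 38.64 = 50.26 mm
δ = F/k = 51.5/0.88882 = 57.942 mm
δ ≥ δ_solid → spring goes solid

YES, δ = 57.9 mm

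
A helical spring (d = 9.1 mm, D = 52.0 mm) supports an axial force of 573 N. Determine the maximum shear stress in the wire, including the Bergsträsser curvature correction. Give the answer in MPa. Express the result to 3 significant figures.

Spring index C = D/d = 52.0/9.1 = 5.7143
K_B = (4C+2)/(4C−3) = 24.857/19.857 = 1.2518
τ₀ = 8FD/(πd³) = 8·573·52.0/(π·9.1³) = 238368/2367.4 = 100.69 MPa
τ_max = K·τ₀ = 1.2518 × 100.69 = 126.04 MPa

126 MPa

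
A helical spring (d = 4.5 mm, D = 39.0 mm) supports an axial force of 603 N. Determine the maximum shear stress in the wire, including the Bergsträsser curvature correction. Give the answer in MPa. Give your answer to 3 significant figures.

Spring index C = D/d = 39.0/4.5 = 8.6667
K_B = (4C+2)/(4C−3) = 36.667/31.667 = 1.1579
τ₀ = 8FD/(πd³) = 8·603·39.0/(π·4.5³) = 188136/286.28 = 657.18 MPa
τ_max = K·τ₀ = 1.1579 × 657.18 = 760.95 MPa

761 MPa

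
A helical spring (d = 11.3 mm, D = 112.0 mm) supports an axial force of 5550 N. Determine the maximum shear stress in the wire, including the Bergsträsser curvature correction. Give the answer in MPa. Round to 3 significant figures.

Spring index C = D/d = 112.0/11.3 = 9.9115
K_B = (4C+2)/(4C−3) = 41.646/36.646 = 1.1364
τ₀ = 8FD/(πd³) = 8·5550·112.0/(π·11.3³) = 4.9728e+06/4533 = 1097 MPa
τ_max = K·τ₀ = 1.1364 × 1097 = 1246.7 MPa

1250 MPa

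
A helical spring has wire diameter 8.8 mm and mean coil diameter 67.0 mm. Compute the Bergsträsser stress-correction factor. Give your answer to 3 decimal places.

C = D/d = 67.0/8.8 = 7.6136
K_B = (4C+2)/(4C−3) = 32.455/27.455 = 1.1821

1.182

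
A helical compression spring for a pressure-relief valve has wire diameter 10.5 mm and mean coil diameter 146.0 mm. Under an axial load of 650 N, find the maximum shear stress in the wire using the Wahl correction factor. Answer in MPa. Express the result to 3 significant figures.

230 MPa

Spring index C = D/d = 146.0/10.5 = 13.9048
K_W = (4C−1)/(4C−4) + 0.615/C = 54.619/51.619 + 0.0442 = 1.1023
τ₀ = 8FD/(πd³) = 8·650·146.0/(π·10.5³) = 759200/3636.8 = 208.76 MPa
τ_max = K·τ₀ = 1.1023 × 208.76 = 230.12 MPa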